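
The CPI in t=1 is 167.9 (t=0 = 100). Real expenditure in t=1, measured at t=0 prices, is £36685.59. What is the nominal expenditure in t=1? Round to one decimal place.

61595.1

Nominal = Real × (Index/100) = 36685.59 × (167.9/100)
        = 36685.59 × 1.679 = 61595.1056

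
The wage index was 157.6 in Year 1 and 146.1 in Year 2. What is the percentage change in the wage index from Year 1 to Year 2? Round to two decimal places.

-7.30%

Change = (146.1 − 157.6) / 157.6 × 100
       = -11.5 / 157.6 × 100 = -7.2970%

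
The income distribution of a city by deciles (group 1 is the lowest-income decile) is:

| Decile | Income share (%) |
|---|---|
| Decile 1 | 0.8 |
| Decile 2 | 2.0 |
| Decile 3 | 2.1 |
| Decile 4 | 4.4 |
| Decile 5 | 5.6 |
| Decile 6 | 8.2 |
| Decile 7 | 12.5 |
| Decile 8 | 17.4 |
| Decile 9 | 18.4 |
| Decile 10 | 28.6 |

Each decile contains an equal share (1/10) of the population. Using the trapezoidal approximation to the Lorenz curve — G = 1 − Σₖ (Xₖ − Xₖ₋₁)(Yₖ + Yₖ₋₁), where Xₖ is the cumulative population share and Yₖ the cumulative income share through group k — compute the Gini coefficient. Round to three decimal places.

Cumulative income shares Yₖ: 0.0080, 0.0280, 0.0490, 0.0930, 0.1490, 0.2310, 0.3560, 0.5300, 0.7140, 1.0000
Σ (Xₖ−Xₖ₋₁)(Yₖ+Yₖ₋₁) = (1/10)(0.0080+0.0000) + (1/10)(0.0280+0.0080) + (1/10)(0.0490+0.0280) + (1/10)(0.0930+0.0490) + (1/10)(0.1490+0.0930) + (1/10)(0.2310+0.1490) + (1/10)(0.3560+0.2310) + (1/10)(0.5300+0.3560) + (1/10)(0.7140+0.5300) + (1/10)(1.0000+0.7140)
  = 0.0008 + 0.0036 + 0.0077 + 0.0142 + 0.0242 + 0.0380 + 0.0587 + 0.0886 + 0.1244 + 0.1714 = 0.5316
G = 1 − 0.5316 = 0.4684

0.468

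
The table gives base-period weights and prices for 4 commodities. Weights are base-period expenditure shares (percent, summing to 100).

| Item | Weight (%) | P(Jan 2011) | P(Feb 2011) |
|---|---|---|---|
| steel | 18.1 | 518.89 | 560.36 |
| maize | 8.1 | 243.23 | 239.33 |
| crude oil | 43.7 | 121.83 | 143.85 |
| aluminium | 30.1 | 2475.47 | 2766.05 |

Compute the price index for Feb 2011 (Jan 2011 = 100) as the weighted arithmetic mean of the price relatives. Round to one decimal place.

steel: 18.1 × (560.36/518.89) = 18.1 × 1.079921 = 19.5466
maize: 8.1 × (239.33/243.23) = 8.1 × 0.983966 = 7.9701
crude oil: 43.7 × (143.85/121.83) = 43.7 × 1.180744 = 51.5985
aluminium: 30.1 × (2766.05/2475.47) = 30.1 × 1.117384 = 33.6333
Index = Σ wᵢ·(p₁ᵢ/p₀ᵢ) = 19.5466 + 7.9701 + 51.5985 + 33.6333 = 112.7484

112.7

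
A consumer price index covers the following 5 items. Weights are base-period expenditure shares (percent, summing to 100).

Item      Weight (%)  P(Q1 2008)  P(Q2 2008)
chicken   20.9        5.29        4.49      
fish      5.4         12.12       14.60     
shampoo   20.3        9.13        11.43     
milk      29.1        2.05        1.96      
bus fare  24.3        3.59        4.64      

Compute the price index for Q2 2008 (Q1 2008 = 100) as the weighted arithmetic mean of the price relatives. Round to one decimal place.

chicken: 20.9 × (4.49/5.29) = 20.9 × 0.848771 = 17.7393
fish: 5.4 × (14.60/12.12) = 5.4 × 1.204620 = 6.5050
shampoo: 20.3 × (11.43/9.13) = 20.3 × 1.251917 = 25.4139
milk: 29.1 × (1.96/2.05) = 29.1 × 0.956098 = 27.8224
bus fare: 24.3 × (4.64/3.59) = 24.3 × 1.292479 = 31.4072
Index = Σ wᵢ·(p₁ᵢ/p₀ᵢ) = 17.7393 + 6.5050 + 25.4139 + 27.8224 + 31.4072 = 108.8879

108.9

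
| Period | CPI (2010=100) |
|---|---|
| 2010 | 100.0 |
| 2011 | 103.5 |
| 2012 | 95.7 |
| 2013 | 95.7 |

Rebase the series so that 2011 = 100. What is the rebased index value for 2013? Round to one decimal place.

92.5

Rebased(2013) = 95.7 / 103.5 × 100 = 92.4638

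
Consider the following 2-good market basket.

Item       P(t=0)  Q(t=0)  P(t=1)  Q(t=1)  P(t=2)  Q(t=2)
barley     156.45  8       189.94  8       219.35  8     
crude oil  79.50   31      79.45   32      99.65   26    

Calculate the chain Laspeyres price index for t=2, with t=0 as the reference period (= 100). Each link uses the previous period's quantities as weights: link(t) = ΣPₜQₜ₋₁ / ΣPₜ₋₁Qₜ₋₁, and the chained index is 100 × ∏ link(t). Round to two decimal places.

130.43

Link t=0→t=1:
ΣP(t=1)Q(t=0) = 189.94×8 + 79.45×31 = 1519.52 + 2462.95 = 3982.47
ΣP(t=0)Q(t=0) = 156.45×8 + 79.50×31 = 1251.6 + 2464.5 = 3716.1
link = 3982.47/3716.1 = 1.071680
Link t=1→t=2:
ΣP(t=2)Q(t=1) = 219.35×8 + 99.65×32 = 1754.8 + 3188.8 = 4943.6
ΣP(t=1)Q(t=1) = 189.94×8 + 79.45×32 = 1519.52 + 2542.4 = 4061.92
link = 4943.6/4061.92 = 1.217060
Chained index = 100 × 1.071680 × 1.217060 = 130.4299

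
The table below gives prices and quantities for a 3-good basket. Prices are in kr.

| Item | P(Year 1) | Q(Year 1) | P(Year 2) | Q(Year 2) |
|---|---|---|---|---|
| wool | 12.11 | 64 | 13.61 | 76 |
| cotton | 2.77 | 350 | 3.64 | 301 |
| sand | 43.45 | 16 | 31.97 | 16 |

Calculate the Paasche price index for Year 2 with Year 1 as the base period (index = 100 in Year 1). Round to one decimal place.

Paasche price index uses current-period quantities as weights.
ΣP(Year 2)·Q(Year 2) = 13.61×76 + 3.64×301 + 31.97×16 = 1034.36 + 1095.64 + 511.52 = 2641.52
ΣP(Year 1)·Q(Year 2) = 12.11×76 + 2.77×301 + 43.45×16 = 920.36 + 833.77 + 695.2 = 2449.33
Index = 2641.52 / 2449.33 × 100 = 107.8466

107.8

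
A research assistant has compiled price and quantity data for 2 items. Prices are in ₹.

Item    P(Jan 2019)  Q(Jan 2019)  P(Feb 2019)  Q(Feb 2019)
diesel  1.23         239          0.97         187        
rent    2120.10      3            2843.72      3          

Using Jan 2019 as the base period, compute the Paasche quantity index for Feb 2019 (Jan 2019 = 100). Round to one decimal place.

99.4

Paasche quantity index uses current-period prices as weights.
ΣP(Feb 2019)·Q(Feb 2019) = 0.97×187 + 2843.72×3 = 181.39 + 8531.16 = 8712.55
ΣP(Feb 2019)·Q(Jan 2019) = 0.97×239 + 2843.72×3 = 231.83 + 8531.16 = 8762.99
Index = 8712.55 / 8762.99 × 100 = 99.4244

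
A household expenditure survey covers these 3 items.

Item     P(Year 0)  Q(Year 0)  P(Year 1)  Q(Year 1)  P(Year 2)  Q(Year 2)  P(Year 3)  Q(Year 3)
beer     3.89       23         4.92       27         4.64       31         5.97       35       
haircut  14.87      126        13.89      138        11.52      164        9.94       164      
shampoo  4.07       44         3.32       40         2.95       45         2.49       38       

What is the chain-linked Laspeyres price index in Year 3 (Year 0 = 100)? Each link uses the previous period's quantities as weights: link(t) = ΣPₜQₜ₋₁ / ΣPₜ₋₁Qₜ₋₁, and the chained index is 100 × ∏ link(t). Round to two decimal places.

Link Year 0→Year 1:
ΣP(Year 1)Q(Year 0) = 4.92×23 + 13.89×126 + 3.32×44 = 113.16 + 1750.14 + 146.08 = 2009.38
ΣP(Year 0)Q(Year 0) = 3.89×23 + 14.87×126 + 4.07×44 = 89.47 + 1873.62 + 179.08 = 2142.17
link = 2009.38/2142.17 = 0.938011
Link Year 1→Year 2:
ΣP(Year 2)Q(Year 1) = 4.64×27 + 11.52×138 + 2.95×40 = 125.28 + 1589.76 + 118 = 1833.04
ΣP(Year 1)Q(Year 1) = 4.92×27 + 13.89×138 + 3.32×40 = 132.84 + 1916.82 + 132.8 = 2182.46
link = 1833.04/2182.46 = 0.839896
Link Year 2→Year 3:
ΣP(Year 3)Q(Year 2) = 5.97×31 + 9.94×164 + 2.49×45 = 185.07 + 1630.16 + 112.05 = 1927.28
ΣP(Year 2)Q(Year 2) = 4.64×31 + 11.52×164 + 2.95×45 = 143.84 + 1889.28 + 132.75 = 2165.87
link = 1927.28/2165.87 = 0.889841
Chained index = 100 × 0.938011 × 0.839896 × 0.889841 = 70.1046

70.10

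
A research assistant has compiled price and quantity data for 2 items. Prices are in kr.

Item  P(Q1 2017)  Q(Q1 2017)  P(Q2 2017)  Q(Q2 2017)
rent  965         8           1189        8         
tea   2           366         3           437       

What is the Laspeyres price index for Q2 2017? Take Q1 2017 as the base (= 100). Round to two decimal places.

Laspeyres price index uses base-period quantities as weights.
ΣP(Q2 2017)·Q(Q1 2017) = 1189×8 + 3×366 = 9512 + 1098 = 10610
ΣP(Q1 2017)·Q(Q1 2017) = 965×8 + 2×366 = 7720 + 732 = 8452
Index = 10610 / 8452 × 100 = 125.5324

125.53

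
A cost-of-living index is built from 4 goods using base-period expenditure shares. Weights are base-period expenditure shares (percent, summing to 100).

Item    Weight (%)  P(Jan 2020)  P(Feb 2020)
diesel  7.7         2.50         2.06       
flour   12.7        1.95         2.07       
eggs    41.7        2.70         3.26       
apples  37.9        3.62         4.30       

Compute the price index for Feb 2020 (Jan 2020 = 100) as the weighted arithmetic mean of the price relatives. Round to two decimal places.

115.19

diesel: 7.7 × (2.06/2.50) = 7.7 × 0.824000 = 6.3448
flour: 12.7 × (2.07/1.95) = 12.7 × 1.061538 = 13.4815
eggs: 41.7 × (3.26/2.70) = 41.7 × 1.207407 = 50.3489
apples: 37.9 × (4.30/3.62) = 37.9 × 1.187845 = 45.0193
Index = Σ wᵢ·(p₁ᵢ/p₀ᵢ) = 6.3448 + 13.4815 + 50.3489 + 45.0193 = 115.1946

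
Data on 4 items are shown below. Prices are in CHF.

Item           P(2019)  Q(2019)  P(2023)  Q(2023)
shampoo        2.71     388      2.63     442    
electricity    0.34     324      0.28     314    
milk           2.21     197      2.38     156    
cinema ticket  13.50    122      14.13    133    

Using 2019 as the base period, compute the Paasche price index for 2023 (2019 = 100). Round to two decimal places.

101.63

Paasche price index uses current-period quantities as weights.
ΣP(2023)·Q(2023) = 2.63×442 + 0.28×314 + 2.38×156 + 14.13×133 = 1162.46 + 87.92 + 371.28 + 1879.29 = 3500.95
ΣP(2019)·Q(2023) = 2.71×442 + 0.34×314 + 2.21×156 + 13.50×133 = 1197.82 + 106.76 + 344.76 + 1795.5 = 3444.84
Index = 3500.95 / 3444.84 × 100 = 101.6288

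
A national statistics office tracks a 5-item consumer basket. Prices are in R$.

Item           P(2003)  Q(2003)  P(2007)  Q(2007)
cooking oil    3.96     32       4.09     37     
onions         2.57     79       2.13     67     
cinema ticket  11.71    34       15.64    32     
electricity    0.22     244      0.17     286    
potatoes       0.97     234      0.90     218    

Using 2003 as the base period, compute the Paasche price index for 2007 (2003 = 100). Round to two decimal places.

107.39

Paasche price index uses current-period quantities as weights.
ΣP(2007)·Q(2007) = 4.09×37 + 2.13×67 + 15.64×32 + 0.17×286 + 0.90×218 = 151.33 + 142.71 + 500.48 + 48.62 + 196.2 = 1039.34
ΣP(2003)·Q(2007) = 3.96×37 + 2.57×67 + 11.71×32 + 0.22×286 + 0.97×218 = 146.52 + 172.19 + 374.72 + 62.92 + 211.46 = 967.81
Index = 1039.34 / 967.81 × 100 = 107.3909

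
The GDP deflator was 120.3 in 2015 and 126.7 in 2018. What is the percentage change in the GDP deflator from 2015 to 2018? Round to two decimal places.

5.32%

Change = (126.7 − 120.3) / 120.3 × 100
       = 6.4 / 120.3 × 100 = 5.3200%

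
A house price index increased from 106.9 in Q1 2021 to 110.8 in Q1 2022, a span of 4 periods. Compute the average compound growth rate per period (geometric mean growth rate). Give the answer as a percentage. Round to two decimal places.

Growth factor = (110.8/106.9)^(1/4) = (1.036483)^(1/4) = 1.008998
Growth rate = 1.008998 − 1 = 0.008998 = 0.8998%

0.90%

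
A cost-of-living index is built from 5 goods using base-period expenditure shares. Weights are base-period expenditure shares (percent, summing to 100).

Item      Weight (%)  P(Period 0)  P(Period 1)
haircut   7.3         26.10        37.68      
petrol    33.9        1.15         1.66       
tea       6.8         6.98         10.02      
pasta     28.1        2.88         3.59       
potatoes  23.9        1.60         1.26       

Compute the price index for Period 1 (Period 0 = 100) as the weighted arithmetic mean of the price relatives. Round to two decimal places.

haircut: 7.3 × (37.68/26.10) = 7.3 × 1.443678 = 10.5389
petrol: 33.9 × (1.66/1.15) = 33.9 × 1.443478 = 48.9339
tea: 6.8 × (10.02/6.98) = 6.8 × 1.435530 = 9.7616
pasta: 28.1 × (3.59/2.88) = 28.1 × 1.246528 = 35.0274
potatoes: 23.9 × (1.26/1.60) = 23.9 × 0.787500 = 18.8212
Index = Σ wᵢ·(p₁ᵢ/p₀ᵢ) = 10.5389 + 48.9339 + 9.7616 + 35.0274 + 18.8212 = 123.0830

123.08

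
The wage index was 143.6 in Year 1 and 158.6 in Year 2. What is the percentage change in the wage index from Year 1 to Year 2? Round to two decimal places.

10.45%

Change = (158.6 − 143.6) / 143.6 × 100
       = 15.0 / 143.6 × 100 = 10.4457%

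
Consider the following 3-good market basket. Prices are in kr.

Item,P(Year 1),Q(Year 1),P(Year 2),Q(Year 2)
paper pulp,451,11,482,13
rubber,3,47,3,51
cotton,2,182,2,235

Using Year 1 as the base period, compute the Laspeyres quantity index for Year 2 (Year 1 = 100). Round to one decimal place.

Laspeyres quantity index uses base-period prices as weights.
ΣP(Year 1)·Q(Year 2) = 451×13 + 3×51 + 2×235 = 5863 + 153 + 470 = 6486
ΣP(Year 1)·Q(Year 1) = 451×11 + 3×47 + 2×182 = 4961 + 141 + 364 = 5466
Index = 6486 / 5466 × 100 = 118.6608

118.7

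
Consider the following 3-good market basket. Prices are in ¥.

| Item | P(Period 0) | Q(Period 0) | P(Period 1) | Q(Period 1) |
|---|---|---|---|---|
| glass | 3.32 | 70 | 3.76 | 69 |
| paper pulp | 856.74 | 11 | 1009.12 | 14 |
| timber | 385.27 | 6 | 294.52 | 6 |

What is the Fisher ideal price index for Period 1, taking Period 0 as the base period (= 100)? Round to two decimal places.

110.42

Laspeyres component (base-period weights):
ΣP(Period 1)Q(Period 0) = 3.76×70 + 1009.12×11 + 294.52×6 = 263.2 + 11100.32 + 1767.12 = 13130.64
ΣP(Period 0)Q(Period 0) = 3.32×70 + 856.74×11 + 385.27×6 = 232.4 + 9424.14 + 2311.62 = 11968.16
L = 13130.64 / 11968.16 × 100 = 109.7131
Paasche component (current-period weights):
ΣP(Period 1)Q(Period 1) = 3.76×69 + 1009.12×14 + 294.52×6 = 259.44 + 14127.68 + 1767.12 = 16154.24
ΣP(Period 0)Q(Period 1) = 3.32×69 + 856.74×14 + 385.27×6 = 229.08 + 11994.36 + 2311.62 = 14535.06
P = 16154.24 / 14535.06 × 100 = 111.1398
Fisher = √(L × P) = √(109.7131 × 111.1398) = 110.4242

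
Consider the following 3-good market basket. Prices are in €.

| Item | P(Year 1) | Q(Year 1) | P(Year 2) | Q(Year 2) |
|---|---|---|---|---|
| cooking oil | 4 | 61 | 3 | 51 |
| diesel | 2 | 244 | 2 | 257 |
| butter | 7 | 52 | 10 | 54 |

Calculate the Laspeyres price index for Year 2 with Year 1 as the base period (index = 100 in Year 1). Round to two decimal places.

Laspeyres price index uses base-period quantities as weights.
ΣP(Year 2)·Q(Year 1) = 3×61 + 2×244 + 10×52 = 183 + 488 + 520 = 1191
ΣP(Year 1)·Q(Year 1) = 4×61 + 2×244 + 7×52 = 244 + 488 + 364 = 1096
Index = 1191 / 1096 × 100 = 108.6679

108.67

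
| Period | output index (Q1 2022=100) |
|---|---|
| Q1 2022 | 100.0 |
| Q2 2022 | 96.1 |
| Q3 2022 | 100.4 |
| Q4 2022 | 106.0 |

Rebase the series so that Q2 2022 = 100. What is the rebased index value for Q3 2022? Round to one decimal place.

Rebased(Q3 2022) = 100.4 / 96.1 × 100 = 104.4745

104.5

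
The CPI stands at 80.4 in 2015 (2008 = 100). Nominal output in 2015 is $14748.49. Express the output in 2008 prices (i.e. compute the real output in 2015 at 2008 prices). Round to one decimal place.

Real = Nominal ÷ (Index/100) = 14748.49 ÷ (80.4/100)
     = 14748.49 ÷ 0.804 = 18343.8930

18343.9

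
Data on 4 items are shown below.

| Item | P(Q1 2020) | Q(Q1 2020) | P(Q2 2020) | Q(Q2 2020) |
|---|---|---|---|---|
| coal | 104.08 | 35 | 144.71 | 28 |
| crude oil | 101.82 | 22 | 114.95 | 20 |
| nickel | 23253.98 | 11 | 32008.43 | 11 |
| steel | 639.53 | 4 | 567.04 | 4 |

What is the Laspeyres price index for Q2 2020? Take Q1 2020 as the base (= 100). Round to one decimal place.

Laspeyres price index uses base-period quantities as weights.
ΣP(Q2 2020)·Q(Q1 2020) = 144.71×35 + 114.95×22 + 32008.43×11 + 567.04×4 = 5064.85 + 2528.9 + 352092.73 + 2268.16 = 361954.64
ΣP(Q1 2020)·Q(Q1 2020) = 104.08×35 + 101.82×22 + 23253.98×11 + 639.53×4 = 3642.8 + 2240.04 + 255793.78 + 2558.12 = 264234.74
Index = 361954.64 / 264234.74 × 100 = 136.9822

137.0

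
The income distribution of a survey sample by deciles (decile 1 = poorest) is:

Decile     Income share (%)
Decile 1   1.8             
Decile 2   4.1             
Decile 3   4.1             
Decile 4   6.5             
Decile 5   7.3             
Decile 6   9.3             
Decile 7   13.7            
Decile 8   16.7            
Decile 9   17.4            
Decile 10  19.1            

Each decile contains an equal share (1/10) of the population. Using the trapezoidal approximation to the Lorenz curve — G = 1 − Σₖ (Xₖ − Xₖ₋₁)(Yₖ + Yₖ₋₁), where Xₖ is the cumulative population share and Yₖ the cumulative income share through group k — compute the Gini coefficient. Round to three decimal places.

0.335

Cumulative income shares Yₖ: 0.0180, 0.0590, 0.1000, 0.1650, 0.2380, 0.3310, 0.4680, 0.6350, 0.8090, 1.0000
Σ (Xₖ−Xₖ₋₁)(Yₖ+Yₖ₋₁) = (1/10)(0.0180+0.0000) + (1/10)(0.0590+0.0180) + (1/10)(0.1000+0.0590) + (1/10)(0.1650+0.1000) + (1/10)(0.2380+0.1650) + (1/10)(0.3310+0.2380) + (1/10)(0.4680+0.3310) + (1/10)(0.6350+0.4680) + (1/10)(0.8090+0.6350) + (1/10)(1.0000+0.8090)
  = 0.0018 + 0.0077 + 0.0159 + 0.0265 + 0.0403 + 0.0569 + 0.0799 + 0.1103 + 0.1444 + 0.1809 = 0.6646
G = 1 − 0.6646 = 0.3354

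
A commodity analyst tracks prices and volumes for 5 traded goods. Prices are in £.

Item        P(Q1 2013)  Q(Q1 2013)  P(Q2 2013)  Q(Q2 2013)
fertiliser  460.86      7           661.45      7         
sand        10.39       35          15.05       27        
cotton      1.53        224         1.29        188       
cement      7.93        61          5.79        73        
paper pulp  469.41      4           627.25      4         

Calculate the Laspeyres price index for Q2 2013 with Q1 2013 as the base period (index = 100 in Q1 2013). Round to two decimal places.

132.00

Laspeyres price index uses base-period quantities as weights.
ΣP(Q2 2013)·Q(Q1 2013) = 661.45×7 + 15.05×35 + 1.29×224 + 5.79×61 + 627.25×4 = 4630.15 + 526.75 + 288.96 + 353.19 + 2509 = 8308.05
ΣP(Q1 2013)·Q(Q1 2013) = 460.86×7 + 10.39×35 + 1.53×224 + 7.93×61 + 469.41×4 = 3226.02 + 363.65 + 342.72 + 483.73 + 1877.64 = 6293.76
Index = 8308.05 / 6293.76 × 100 = 132.0046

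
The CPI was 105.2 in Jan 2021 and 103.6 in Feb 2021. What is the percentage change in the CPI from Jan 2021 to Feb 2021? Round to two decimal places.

-1.52%

Change = (103.6 − 105.2) / 105.2 × 100
       = -1.6 / 105.2 × 100 = -1.5209%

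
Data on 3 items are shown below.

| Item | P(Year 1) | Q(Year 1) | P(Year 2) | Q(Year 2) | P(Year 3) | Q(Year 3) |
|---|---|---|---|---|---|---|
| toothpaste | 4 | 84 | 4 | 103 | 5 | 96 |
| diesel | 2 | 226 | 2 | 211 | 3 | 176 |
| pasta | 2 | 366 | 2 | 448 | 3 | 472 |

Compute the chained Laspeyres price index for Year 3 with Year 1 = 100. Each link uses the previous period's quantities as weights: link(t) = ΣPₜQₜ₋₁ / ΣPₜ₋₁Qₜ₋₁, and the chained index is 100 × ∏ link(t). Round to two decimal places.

144.05

Link Year 1→Year 2:
ΣP(Year 2)Q(Year 1) = 4×84 + 2×226 + 2×366 = 336 + 452 + 732 = 1520
ΣP(Year 1)Q(Year 1) = 4×84 + 2×226 + 2×366 = 336 + 452 + 732 = 1520
link = 1520/1520 = 1.000000
Link Year 2→Year 3:
ΣP(Year 3)Q(Year 2) = 5×103 + 3×211 + 3×448 = 515 + 633 + 1344 = 2492
ΣP(Year 2)Q(Year 2) = 4×103 + 2×211 + 2×448 = 412 + 422 + 896 = 1730
link = 2492/1730 = 1.440462
Chained index = 100 × 1.000000 × 1.440462 = 144.0462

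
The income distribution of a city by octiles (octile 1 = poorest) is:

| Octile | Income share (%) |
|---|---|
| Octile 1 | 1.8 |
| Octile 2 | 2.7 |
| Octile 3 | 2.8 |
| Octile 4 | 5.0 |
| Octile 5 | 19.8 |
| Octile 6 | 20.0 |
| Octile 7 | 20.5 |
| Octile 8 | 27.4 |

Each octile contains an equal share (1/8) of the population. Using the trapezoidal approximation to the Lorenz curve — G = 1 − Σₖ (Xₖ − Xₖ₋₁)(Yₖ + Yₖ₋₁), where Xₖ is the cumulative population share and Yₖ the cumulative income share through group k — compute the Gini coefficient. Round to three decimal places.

Cumulative income shares Yₖ: 0.0180, 0.0450, 0.0730, 0.1230, 0.3210, 0.5210, 0.7260, 1.0000
Σ (Xₖ−Xₖ₋₁)(Yₖ+Yₖ₋₁) = (1/8)(0.0180+0.0000) + (1/8)(0.0450+0.0180) + (1/8)(0.0730+0.0450) + (1/8)(0.1230+0.0730) + (1/8)(0.3210+0.1230) + (1/8)(0.5210+0.3210) + (1/8)(0.7260+0.5210) + (1/8)(1.0000+0.7260)
  = 0.0023 + 0.0079 + 0.0148 + 0.0245 + 0.0555 + 0.1053 + 0.1559 + 0.2157 = 0.5817
G = 1 − 0.5817 = 0.4183

0.418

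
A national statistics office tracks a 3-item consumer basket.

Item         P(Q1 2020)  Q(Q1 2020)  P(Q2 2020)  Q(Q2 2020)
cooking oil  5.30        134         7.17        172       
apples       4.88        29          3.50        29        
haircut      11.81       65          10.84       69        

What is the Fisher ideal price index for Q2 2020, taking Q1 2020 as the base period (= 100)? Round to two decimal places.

Laspeyres component (base-period weights):
ΣP(Q2 2020)Q(Q1 2020) = 7.17×134 + 3.50×29 + 10.84×65 = 960.78 + 101.5 + 704.6 = 1766.88
ΣP(Q1 2020)Q(Q1 2020) = 5.30×134 + 4.88×29 + 11.81×65 = 710.2 + 141.52 + 767.65 = 1619.37
L = 1766.88 / 1619.37 × 100 = 109.1091
Paasche component (current-period weights):
ΣP(Q2 2020)Q(Q2 2020) = 7.17×172 + 3.50×29 + 10.84×69 = 1233.24 + 101.5 + 747.96 = 2082.7
ΣP(Q1 2020)Q(Q2 2020) = 5.30×172 + 4.88×29 + 11.81×69 = 911.6 + 141.52 + 814.89 = 1868.01
P = 2082.7 / 1868.01 × 100 = 111.4930
Fisher = √(L × P) = √(109.1091 × 111.4930) = 110.2946

110.29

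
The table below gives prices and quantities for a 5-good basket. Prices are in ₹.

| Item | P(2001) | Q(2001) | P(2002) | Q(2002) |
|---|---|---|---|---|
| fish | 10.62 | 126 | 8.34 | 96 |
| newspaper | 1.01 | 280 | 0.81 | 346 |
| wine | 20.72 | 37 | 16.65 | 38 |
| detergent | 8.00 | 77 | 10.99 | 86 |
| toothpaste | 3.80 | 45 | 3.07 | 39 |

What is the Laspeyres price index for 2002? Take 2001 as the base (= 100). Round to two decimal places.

90.66

Laspeyres price index uses base-period quantities as weights.
ΣP(2002)·Q(2001) = 8.34×126 + 0.81×280 + 16.65×37 + 10.99×77 + 3.07×45 = 1050.84 + 226.8 + 616.05 + 846.23 + 138.15 = 2878.07
ΣP(2001)·Q(2001) = 10.62×126 + 1.01×280 + 20.72×37 + 8.00×77 + 3.80×45 = 1338.12 + 282.8 + 766.64 + 616 + 171 = 3174.56
Index = 2878.07 / 3174.56 × 100 = 90.6604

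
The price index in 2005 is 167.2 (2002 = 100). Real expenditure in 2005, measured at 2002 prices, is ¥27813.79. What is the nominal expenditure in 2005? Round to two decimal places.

Nominal = Real × (Index/100) = 27813.79 × (167.2/100)
        = 27813.79 × 1.672 = 46504.6569

46504.66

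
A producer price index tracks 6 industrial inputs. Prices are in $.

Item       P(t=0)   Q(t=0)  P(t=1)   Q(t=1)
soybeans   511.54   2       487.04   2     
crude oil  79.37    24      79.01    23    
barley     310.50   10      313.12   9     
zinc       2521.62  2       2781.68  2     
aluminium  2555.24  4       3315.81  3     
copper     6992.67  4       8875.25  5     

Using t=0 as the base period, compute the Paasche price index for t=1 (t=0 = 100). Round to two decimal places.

Paasche price index uses current-period quantities as weights.
ΣP(t=1)·Q(t=1) = 487.04×2 + 79.01×23 + 313.12×9 + 2781.68×2 + 3315.81×3 + 8875.25×5 = 974.08 + 1817.23 + 2818.08 + 5563.36 + 9947.43 + 44376.25 = 65496.43
ΣP(t=0)·Q(t=1) = 511.54×2 + 79.37×23 + 310.50×9 + 2521.62×2 + 2555.24×3 + 6992.67×5 = 1023.08 + 1825.51 + 2794.5 + 5043.24 + 7665.72 + 34963.35 = 53315.4
Index = 65496.43 / 53315.4 × 100 = 122.8471

122.85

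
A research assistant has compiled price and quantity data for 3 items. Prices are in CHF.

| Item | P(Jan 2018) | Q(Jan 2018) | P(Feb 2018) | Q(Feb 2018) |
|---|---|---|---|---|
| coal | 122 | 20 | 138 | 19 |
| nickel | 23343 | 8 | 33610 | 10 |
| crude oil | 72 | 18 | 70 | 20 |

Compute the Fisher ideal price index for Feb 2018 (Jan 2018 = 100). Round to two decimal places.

Laspeyres component (base-period weights):
ΣP(Feb 2018)Q(Jan 2018) = 138×20 + 33610×8 + 70×18 = 2760 + 268880 + 1260 = 272900
ΣP(Jan 2018)Q(Jan 2018) = 122×20 + 23343×8 + 72×18 = 2440 + 186744 + 1296 = 190480
L = 272900 / 190480 × 100 = 143.2696
Paasche component (current-period weights):
ΣP(Feb 2018)Q(Feb 2018) = 138×19 + 33610×10 + 70×20 = 2622 + 336100 + 1400 = 340122
ΣP(Jan 2018)Q(Feb 2018) = 122×19 + 23343×10 + 72×20 = 2318 + 233430 + 1440 = 237188
P = 340122 / 237188 × 100 = 143.3976
Fisher = √(L × P) = √(143.2696 × 143.3976) = 143.3336

143.33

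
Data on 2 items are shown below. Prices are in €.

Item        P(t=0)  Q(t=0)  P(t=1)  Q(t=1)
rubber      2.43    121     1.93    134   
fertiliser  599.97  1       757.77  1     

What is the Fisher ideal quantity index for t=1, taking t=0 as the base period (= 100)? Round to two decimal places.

103.03

Laspeyres component (base-period weights):
ΣP(t=0)Q(t=1) = 2.43×134 + 599.97×1 = 325.62 + 599.97 = 925.59
ΣP(t=0)Q(t=0) = 2.43×121 + 599.97×1 = 294.03 + 599.97 = 894
L = 925.59 / 894 × 100 = 103.5336
Paasche component (current-period weights):
ΣP(t=1)Q(t=1) = 1.93×134 + 757.77×1 = 258.62 + 757.77 = 1016.39
ΣP(t=1)Q(t=0) = 1.93×121 + 757.77×1 = 233.53 + 757.77 = 991.3
P = 1016.39 / 991.3 × 100 = 102.5310
Fisher = √(L × P) = √(103.5336 × 102.5310) = 103.0311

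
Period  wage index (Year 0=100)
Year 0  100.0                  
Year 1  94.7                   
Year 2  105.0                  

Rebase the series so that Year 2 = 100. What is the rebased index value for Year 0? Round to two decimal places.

Rebased(Year 0) = 100.0 / 105.0 × 100 = 95.2381

95.24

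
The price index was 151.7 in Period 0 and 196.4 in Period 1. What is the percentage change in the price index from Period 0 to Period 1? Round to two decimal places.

Change = (196.4 − 151.7) / 151.7 × 100
       = 44.7 / 151.7 × 100 = 29.4661%

29.47%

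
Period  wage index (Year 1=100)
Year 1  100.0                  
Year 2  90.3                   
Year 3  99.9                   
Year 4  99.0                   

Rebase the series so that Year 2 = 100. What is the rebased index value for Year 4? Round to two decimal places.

109.63

Rebased(Year 4) = 99.0 / 90.3 × 100 = 109.6346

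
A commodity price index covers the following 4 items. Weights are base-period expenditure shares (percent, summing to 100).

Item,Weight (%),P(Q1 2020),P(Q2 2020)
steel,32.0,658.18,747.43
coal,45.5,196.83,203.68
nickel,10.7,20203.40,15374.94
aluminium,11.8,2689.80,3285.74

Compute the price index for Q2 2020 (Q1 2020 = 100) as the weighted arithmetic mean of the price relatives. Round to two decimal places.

steel: 32.0 × (747.43/658.18) = 32.0 × 1.135601 = 36.3392
coal: 45.5 × (203.68/196.83) = 45.5 × 1.034802 = 47.0835
nickel: 10.7 × (15374.94/20203.40) = 10.7 × 0.761008 = 8.1428
aluminium: 11.8 × (3285.74/2689.80) = 11.8 × 1.221556 = 14.4144
Index = Σ wᵢ·(p₁ᵢ/p₀ᵢ) = 36.3392 + 47.0835 + 8.1428 + 14.4144 = 105.9798

105.98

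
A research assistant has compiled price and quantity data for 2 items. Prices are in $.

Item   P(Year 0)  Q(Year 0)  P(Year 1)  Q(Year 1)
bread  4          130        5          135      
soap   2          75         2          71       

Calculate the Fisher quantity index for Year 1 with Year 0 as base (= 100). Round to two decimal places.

Laspeyres component (base-period weights):
ΣP(Year 0)Q(Year 1) = 4×135 + 2×71 = 540 + 142 = 682
ΣP(Year 0)Q(Year 0) = 4×130 + 2×75 = 520 + 150 = 670
L = 682 / 670 × 100 = 101.7910
Paasche component (current-period weights):
ΣP(Year 1)Q(Year 1) = 5×135 + 2×71 = 675 + 142 = 817
ΣP(Year 1)Q(Year 0) = 5×130 + 2×75 = 650 + 150 = 800
P = 817 / 800 × 100 = 102.1250
Fisher = √(L × P) = √(101.7910 × 102.1250) = 101.9579

101.96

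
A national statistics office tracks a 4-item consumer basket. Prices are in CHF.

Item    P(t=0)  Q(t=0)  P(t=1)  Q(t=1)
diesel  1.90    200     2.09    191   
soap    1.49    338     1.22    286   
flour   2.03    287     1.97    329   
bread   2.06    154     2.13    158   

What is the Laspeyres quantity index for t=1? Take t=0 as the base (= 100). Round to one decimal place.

Laspeyres quantity index uses base-period prices as weights.
ΣP(t=0)·Q(t=1) = 1.90×191 + 1.49×286 + 2.03×329 + 2.06×158 = 362.9 + 426.14 + 667.87 + 325.48 = 1782.39
ΣP(t=0)·Q(t=0) = 1.90×200 + 1.49×338 + 2.03×287 + 2.06×154 = 380 + 503.62 + 582.61 + 317.24 = 1783.47
Index = 1782.39 / 1783.47 × 100 = 99.9394

99.9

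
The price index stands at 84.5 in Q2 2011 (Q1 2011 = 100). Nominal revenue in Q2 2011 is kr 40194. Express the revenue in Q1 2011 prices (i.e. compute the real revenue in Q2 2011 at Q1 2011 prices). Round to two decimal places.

47566.86

Real = Nominal ÷ (Index/100) = 40194 ÷ (84.5/100)
     = 40194 ÷ 0.845 = 47566.8639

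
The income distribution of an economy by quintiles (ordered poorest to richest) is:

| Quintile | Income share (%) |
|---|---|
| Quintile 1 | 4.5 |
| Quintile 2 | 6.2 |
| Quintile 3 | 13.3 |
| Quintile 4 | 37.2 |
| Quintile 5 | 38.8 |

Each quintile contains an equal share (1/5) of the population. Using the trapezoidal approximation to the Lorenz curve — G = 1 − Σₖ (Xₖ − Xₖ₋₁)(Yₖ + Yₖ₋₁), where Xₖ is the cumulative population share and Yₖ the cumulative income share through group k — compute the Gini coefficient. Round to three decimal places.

0.398

Cumulative income shares Yₖ: 0.0450, 0.1070, 0.2400, 0.6120, 1.0000
Σ (Xₖ−Xₖ₋₁)(Yₖ+Yₖ₋₁) = (1/5)(0.0450+0.0000) + (1/5)(0.1070+0.0450) + (1/5)(0.2400+0.1070) + (1/5)(0.6120+0.2400) + (1/5)(1.0000+0.6120)
  = 0.0090 + 0.0304 + 0.0694 + 0.1704 + 0.3224 = 0.6016
G = 1 − 0.6016 = 0.3984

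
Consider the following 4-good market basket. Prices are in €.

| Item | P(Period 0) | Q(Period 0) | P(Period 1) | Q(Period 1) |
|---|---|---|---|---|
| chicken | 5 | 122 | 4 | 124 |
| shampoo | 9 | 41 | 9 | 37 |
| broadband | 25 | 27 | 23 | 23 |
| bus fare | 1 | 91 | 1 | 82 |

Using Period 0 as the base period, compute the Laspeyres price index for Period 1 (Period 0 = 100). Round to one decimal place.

Laspeyres price index uses base-period quantities as weights.
ΣP(Period 1)·Q(Period 0) = 4×122 + 9×41 + 23×27 + 1×91 = 488 + 369 + 621 + 91 = 1569
ΣP(Period 0)·Q(Period 0) = 5×122 + 9×41 + 25×27 + 1×91 = 610 + 369 + 675 + 91 = 1745
Index = 1569 / 1745 × 100 = 89.9140

89.9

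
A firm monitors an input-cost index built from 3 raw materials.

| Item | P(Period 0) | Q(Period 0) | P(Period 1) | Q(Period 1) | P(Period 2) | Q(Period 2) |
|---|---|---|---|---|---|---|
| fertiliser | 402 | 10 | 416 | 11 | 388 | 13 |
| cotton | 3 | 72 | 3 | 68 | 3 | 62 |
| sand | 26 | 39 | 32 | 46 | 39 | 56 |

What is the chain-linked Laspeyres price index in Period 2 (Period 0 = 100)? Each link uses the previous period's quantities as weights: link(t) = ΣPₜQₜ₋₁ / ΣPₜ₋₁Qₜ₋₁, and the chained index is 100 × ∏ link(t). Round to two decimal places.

Link Period 0→Period 1:
ΣP(Period 1)Q(Period 0) = 416×10 + 3×72 + 32×39 = 4160 + 216 + 1248 = 5624
ΣP(Period 0)Q(Period 0) = 402×10 + 3×72 + 26×39 = 4020 + 216 + 1014 = 5250
link = 5624/5250 = 1.071238
Link Period 1→Period 2:
ΣP(Period 2)Q(Period 1) = 388×11 + 3×68 + 39×46 = 4268 + 204 + 1794 = 6266
ΣP(Period 1)Q(Period 1) = 416×11 + 3×68 + 32×46 = 4576 + 204 + 1472 = 6252
link = 6266/6252 = 1.002239
Chained index = 100 × 1.071238 × 1.002239 = 107.3637

107.36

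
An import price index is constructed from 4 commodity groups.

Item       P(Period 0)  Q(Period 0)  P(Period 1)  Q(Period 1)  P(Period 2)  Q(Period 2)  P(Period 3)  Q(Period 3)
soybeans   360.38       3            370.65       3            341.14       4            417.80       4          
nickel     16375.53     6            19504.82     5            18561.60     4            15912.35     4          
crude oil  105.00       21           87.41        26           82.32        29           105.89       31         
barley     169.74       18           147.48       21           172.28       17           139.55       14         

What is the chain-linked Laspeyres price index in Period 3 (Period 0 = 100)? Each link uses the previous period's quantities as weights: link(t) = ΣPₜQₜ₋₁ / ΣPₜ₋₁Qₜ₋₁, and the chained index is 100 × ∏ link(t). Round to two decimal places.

98.17

Link Period 0→Period 1:
ΣP(Period 1)Q(Period 0) = 370.65×3 + 19504.82×6 + 87.41×21 + 147.48×18 = 1111.95 + 117028.92 + 1835.61 + 2654.64 = 122631.12
ΣP(Period 0)Q(Period 0) = 360.38×3 + 16375.53×6 + 105.00×21 + 169.74×18 = 1081.14 + 98253.18 + 2205 + 3055.32 = 104594.64
link = 122631.12/104594.64 = 1.172442
Link Period 1→Period 2:
ΣP(Period 2)Q(Period 1) = 341.14×3 + 18561.60×5 + 82.32×26 + 172.28×21 = 1023.42 + 92808 + 2140.32 + 3617.88 = 99589.62
ΣP(Period 1)Q(Period 1) = 370.65×3 + 19504.82×5 + 87.41×26 + 147.48×21 = 1111.95 + 97524.1 + 2272.66 + 3097.08 = 104005.79
link = 99589.62/104005.79 = 0.957539
Link Period 2→Period 3:
ΣP(Period 3)Q(Period 2) = 417.80×4 + 15912.35×4 + 105.89×29 + 139.55×17 = 1671.2 + 63649.4 + 3070.81 + 2372.35 = 70763.76
ΣP(Period 2)Q(Period 2) = 341.14×4 + 18561.60×4 + 82.32×29 + 172.28×17 = 1364.56 + 74246.4 + 2387.28 + 2928.76 = 80927
link = 70763.76/80927 = 0.874415
Chained index = 100 × 1.172442 × 0.957539 × 0.874415 = 98.1669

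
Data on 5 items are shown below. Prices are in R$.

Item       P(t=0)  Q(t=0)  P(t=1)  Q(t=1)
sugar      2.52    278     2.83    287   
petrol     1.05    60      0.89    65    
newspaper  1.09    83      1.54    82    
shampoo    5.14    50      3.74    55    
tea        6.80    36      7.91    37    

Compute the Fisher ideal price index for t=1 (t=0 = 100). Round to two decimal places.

Laspeyres component (base-period weights):
ΣP(t=1)Q(t=0) = 2.83×278 + 0.89×60 + 1.54×83 + 3.74×50 + 7.91×36 = 786.74 + 53.4 + 127.82 + 187 + 284.76 = 1439.72
ΣP(t=0)Q(t=0) = 2.52×278 + 1.05×60 + 1.09×83 + 5.14×50 + 6.80×36 = 700.56 + 63 + 90.47 + 257 + 244.8 = 1355.83
L = 1439.72 / 1355.83 × 100 = 106.1874
Paasche component (current-period weights):
ΣP(t=1)Q(t=1) = 2.83×287 + 0.89×65 + 1.54×82 + 3.74×55 + 7.91×37 = 812.21 + 57.85 + 126.28 + 205.7 + 292.67 = 1494.71
ΣP(t=0)Q(t=1) = 2.52×287 + 1.05×65 + 1.09×82 + 5.14×55 + 6.80×37 = 723.24 + 68.25 + 89.38 + 282.7 + 251.6 = 1415.17
P = 1494.71 / 1415.17 × 100 = 105.6205
Fisher = √(L × P) = √(106.1874 × 105.6205) = 105.9036

105.90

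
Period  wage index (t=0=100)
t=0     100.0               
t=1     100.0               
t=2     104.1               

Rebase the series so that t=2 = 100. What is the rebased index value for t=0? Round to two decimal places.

Rebased(t=0) = 100.0 / 104.1 × 100 = 96.0615

96.06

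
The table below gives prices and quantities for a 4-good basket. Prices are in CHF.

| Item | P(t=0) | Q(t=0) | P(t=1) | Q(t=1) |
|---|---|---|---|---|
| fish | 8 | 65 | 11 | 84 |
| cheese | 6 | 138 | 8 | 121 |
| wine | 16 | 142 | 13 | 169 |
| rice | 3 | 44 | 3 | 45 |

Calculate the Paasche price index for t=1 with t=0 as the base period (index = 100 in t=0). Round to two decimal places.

Paasche price index uses current-period quantities as weights.
ΣP(t=1)·Q(t=1) = 11×84 + 8×121 + 13×169 + 3×45 = 924 + 968 + 2197 + 135 = 4224
ΣP(t=0)·Q(t=1) = 8×84 + 6×121 + 16×169 + 3×45 = 672 + 726 + 2704 + 135 = 4237
Index = 4224 / 4237 × 100 = 99.6932

99.69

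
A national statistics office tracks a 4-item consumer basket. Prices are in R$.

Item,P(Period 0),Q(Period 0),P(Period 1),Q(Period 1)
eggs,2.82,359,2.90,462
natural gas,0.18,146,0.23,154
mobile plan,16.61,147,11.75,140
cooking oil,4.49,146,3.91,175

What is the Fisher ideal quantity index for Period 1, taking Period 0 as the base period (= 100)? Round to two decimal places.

Laspeyres component (base-period weights):
ΣP(Period 0)Q(Period 1) = 2.82×462 + 0.18×154 + 16.61×140 + 4.49×175 = 1302.84 + 27.72 + 2325.4 + 785.75 = 4441.71
ΣP(Period 0)Q(Period 0) = 2.82×359 + 0.18×146 + 16.61×147 + 4.49×146 = 1012.38 + 26.28 + 2441.67 + 655.54 = 4135.87
L = 4441.71 / 4135.87 × 100 = 107.3948
Paasche component (current-period weights):
ΣP(Period 1)Q(Period 1) = 2.90×462 + 0.23×154 + 11.75×140 + 3.91×175 = 1339.8 + 35.42 + 1645 + 684.25 = 3704.47
ΣP(Period 1)Q(Period 0) = 2.90×359 + 0.23×146 + 11.75×147 + 3.91×146 = 1041.1 + 33.58 + 1727.25 + 570.86 = 3372.79
P = 3704.47 / 3372.79 × 100 = 109.8340
Fisher = √(L × P) = √(107.3948 × 109.8340) = 108.6076

108.61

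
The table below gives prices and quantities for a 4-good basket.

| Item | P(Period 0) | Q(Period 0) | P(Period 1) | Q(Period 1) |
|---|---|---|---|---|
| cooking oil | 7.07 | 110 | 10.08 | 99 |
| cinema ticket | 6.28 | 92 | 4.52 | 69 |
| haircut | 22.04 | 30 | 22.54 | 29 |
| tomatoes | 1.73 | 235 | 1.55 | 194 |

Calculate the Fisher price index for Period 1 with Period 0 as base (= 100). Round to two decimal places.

Laspeyres component (base-period weights):
ΣP(Period 1)Q(Period 0) = 10.08×110 + 4.52×92 + 22.54×30 + 1.55×235 = 1108.8 + 415.84 + 676.2 + 364.25 = 2565.09
ΣP(Period 0)Q(Period 0) = 7.07×110 + 6.28×92 + 22.04×30 + 1.73×235 = 777.7 + 577.76 + 661.2 + 406.55 = 2423.21
L = 2565.09 / 2423.21 × 100 = 105.8550
Paasche component (current-period weights):
ΣP(Period 1)Q(Period 1) = 10.08×99 + 4.52×69 + 22.54×29 + 1.55×194 = 997.92 + 311.88 + 653.66 + 300.7 = 2264.16
ΣP(Period 0)Q(Period 1) = 7.07×99 + 6.28×69 + 22.04×29 + 1.73×194 = 699.93 + 433.32 + 639.16 + 335.62 = 2108.03
P = 2264.16 / 2108.03 × 100 = 107.4064
Fisher = √(L × P) = √(105.8550 × 107.4064) = 106.6279

106.63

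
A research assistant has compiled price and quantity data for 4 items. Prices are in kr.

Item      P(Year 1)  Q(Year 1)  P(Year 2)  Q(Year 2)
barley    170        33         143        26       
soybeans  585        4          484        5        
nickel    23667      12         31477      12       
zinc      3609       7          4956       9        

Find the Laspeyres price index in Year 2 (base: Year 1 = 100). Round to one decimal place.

Laspeyres price index uses base-period quantities as weights.
ΣP(Year 2)·Q(Year 1) = 143×33 + 484×4 + 31477×12 + 4956×7 = 4719 + 1936 + 377724 + 34692 = 419071
ΣP(Year 1)·Q(Year 1) = 170×33 + 585×4 + 23667×12 + 3609×7 = 5610 + 2340 + 284004 + 25263 = 317217
Index = 419071 / 317217 × 100 = 132.1086

132.1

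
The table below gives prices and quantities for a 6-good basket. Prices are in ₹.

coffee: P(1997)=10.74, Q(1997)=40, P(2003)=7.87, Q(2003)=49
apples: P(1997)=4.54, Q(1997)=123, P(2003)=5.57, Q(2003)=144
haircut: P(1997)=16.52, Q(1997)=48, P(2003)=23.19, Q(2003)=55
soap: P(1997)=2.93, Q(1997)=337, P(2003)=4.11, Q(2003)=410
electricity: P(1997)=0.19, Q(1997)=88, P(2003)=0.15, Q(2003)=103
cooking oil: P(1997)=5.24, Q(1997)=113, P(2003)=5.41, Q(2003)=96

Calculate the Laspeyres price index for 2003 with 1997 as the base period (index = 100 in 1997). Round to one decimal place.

122.1

Laspeyres price index uses base-period quantities as weights.
ΣP(2003)·Q(1997) = 7.87×40 + 5.57×123 + 23.19×48 + 4.11×337 + 0.15×88 + 5.41×113 = 314.8 + 685.11 + 1113.12 + 1385.07 + 13.2 + 611.33 = 4122.63
ΣP(1997)·Q(1997) = 10.74×40 + 4.54×123 + 16.52×48 + 2.93×337 + 0.19×88 + 5.24×113 = 429.6 + 558.42 + 792.96 + 987.41 + 16.72 + 592.12 = 3377.23
Index = 4122.63 / 3377.23 × 100 = 122.0713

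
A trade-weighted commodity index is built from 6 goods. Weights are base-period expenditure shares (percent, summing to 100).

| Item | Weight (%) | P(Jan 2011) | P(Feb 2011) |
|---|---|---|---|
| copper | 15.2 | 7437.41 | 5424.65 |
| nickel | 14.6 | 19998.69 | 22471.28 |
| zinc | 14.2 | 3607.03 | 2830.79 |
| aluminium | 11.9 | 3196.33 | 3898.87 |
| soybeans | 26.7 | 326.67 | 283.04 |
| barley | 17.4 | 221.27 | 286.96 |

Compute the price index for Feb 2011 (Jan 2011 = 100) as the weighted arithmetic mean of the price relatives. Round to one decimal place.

copper: 15.2 × (5424.65/7437.41) = 15.2 × 0.729374 = 11.0865
nickel: 14.6 × (22471.28/19998.69) = 14.6 × 1.123638 = 16.4051
zinc: 14.2 × (2830.79/3607.03) = 14.2 × 0.784798 = 11.1441
aluminium: 11.9 × (3898.87/3196.33) = 11.9 × 1.219796 = 14.5156
soybeans: 26.7 × (283.04/326.67) = 26.7 × 0.866440 = 23.1340
barley: 17.4 × (286.96/221.27) = 17.4 × 1.296877 = 22.5657
Index = Σ wᵢ·(p₁ᵢ/p₀ᵢ) = 11.0865 + 16.4051 + 11.1441 + 14.5156 + 23.1340 + 22.5657 = 98.8509

98.9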